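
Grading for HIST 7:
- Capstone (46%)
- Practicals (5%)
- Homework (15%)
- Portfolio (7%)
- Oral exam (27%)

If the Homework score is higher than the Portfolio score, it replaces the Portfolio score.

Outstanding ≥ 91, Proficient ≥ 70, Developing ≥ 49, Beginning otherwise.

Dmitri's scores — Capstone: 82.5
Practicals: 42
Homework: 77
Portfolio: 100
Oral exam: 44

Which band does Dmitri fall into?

Proficient

Homework (77) ≤ Portfolio (100), so Portfolio stays at 100.
Weighted total:
  Capstone 82.5 × 0.46 = 37.95
  Practicals 42 × 0.05 = 2.1
  Homework 77 × 0.15 = 11.55
  Portfolio 100 × 0.07 = 7
  Oral exam 44 × 0.27 = 11.88
Sum = 70.48
70.48 is ≥ 70 and < 91 → Proficient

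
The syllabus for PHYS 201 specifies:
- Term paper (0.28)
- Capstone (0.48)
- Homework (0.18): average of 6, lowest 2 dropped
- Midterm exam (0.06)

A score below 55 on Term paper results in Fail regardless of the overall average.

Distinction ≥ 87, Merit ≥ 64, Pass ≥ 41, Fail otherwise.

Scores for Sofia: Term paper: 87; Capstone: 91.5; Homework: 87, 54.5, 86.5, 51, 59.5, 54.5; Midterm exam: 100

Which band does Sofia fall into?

Distinction

Homework: drop 51, 54.5 → average of remaining 4 = 287.5/4 = 71.875
Term paper score 87 ≥ 55: minimum met.
Weighted total:
  Term paper 87 × 0.28 = 24.36
  Capstone 91.5 × 0.48 = 43.92
  Homework 71.875 × 0.18 = 12.9375
  Midterm exam 100 × 0.06 = 6
Sum = 87.2175
87.2175 ≥ 87 → Distinction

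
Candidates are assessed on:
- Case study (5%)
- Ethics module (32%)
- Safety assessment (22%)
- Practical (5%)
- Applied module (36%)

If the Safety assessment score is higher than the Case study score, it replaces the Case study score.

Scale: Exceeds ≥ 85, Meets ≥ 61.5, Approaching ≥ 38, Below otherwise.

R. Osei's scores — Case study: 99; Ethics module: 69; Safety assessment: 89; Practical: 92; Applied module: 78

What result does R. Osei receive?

Meets

Safety assessment (89) ≤ Case study (99), so Case study stays at 99.
Weighted total:
  Case study 99 × 0.05 = 4.95
  Ethics module 69 × 0.32 = 22.08
  Safety assessment 89 × 0.22 = 19.58
  Practical 92 × 0.05 = 4.6
  Applied module 78 × 0.36 = 28.08
Sum = 79.29
79.29 is ≥ 61.5 and < 85 → Meets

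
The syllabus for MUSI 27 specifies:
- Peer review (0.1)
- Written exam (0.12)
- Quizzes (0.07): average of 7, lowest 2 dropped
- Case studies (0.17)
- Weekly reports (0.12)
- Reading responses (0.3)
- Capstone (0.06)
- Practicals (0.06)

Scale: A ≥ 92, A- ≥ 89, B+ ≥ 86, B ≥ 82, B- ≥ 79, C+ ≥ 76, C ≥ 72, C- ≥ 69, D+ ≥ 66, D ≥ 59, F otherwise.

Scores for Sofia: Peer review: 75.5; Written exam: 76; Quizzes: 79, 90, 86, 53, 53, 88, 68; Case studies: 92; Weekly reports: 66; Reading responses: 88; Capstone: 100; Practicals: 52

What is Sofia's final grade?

B-

Quizzes: drop 53, 53 → average of remaining 5 = 411/5 = 82.2
Weighted total:
  Peer review 75.5 × 0.1 = 7.55
  Written exam 76 × 0.12 = 9.12
  Quizzes 82.2 × 0.07 = 5.754
  Case studies 92 × 0.17 = 15.64
  Weekly reports 66 × 0.12 = 7.92
  Reading responses 88 × 0.3 = 26.4
  Capstone 100 × 0.06 = 6
  Practicals 52 × 0.06 = 3.12
Sum = 81.504
81.504 is ≥ 79 and < 82 → B-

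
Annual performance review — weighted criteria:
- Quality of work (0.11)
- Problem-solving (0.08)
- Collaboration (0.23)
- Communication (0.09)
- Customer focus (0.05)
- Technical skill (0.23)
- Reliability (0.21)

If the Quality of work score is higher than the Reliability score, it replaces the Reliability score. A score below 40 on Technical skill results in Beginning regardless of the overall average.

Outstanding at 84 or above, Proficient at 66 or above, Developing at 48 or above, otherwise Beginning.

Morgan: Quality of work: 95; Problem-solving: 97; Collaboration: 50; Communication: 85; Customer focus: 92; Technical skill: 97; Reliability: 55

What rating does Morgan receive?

Outstanding

Quality of work (95) > Reliability (55), so Reliability counts as 95.
Technical skill score 97 ≥ 40: minimum met.
Weighted total:
  Quality of work 95 × 0.11 = 10.45
  Problem-solving 97 × 0.08 = 7.76
  Collaboration 50 × 0.23 = 11.5
  Communication 85 × 0.09 = 7.65
  Customer focus 92 × 0.05 = 4.6
  Technical skill 97 × 0.23 = 22.31
  Reliability 95 × 0.21 = 19.95
Sum = 84.22
84.22 ≥ 84 → Outstanding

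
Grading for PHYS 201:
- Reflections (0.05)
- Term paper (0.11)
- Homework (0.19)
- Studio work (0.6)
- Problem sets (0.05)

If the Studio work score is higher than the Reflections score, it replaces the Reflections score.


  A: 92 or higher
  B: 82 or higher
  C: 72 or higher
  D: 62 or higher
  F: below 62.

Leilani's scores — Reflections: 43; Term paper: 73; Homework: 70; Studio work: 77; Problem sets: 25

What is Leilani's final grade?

C

Studio work (77) > Reflections (43), so Reflections counts as 77.
Weighted total:
  Reflections 77 × 0.05 = 3.85
  Term paper 73 × 0.11 = 8.03
  Homework 70 × 0.19 = 13.3
  Studio work 77 × 0.6 = 46.2
  Problem sets 25 × 0.05 = 1.25
Sum = 72.63
72.63 is ≥ 72 and < 82 → C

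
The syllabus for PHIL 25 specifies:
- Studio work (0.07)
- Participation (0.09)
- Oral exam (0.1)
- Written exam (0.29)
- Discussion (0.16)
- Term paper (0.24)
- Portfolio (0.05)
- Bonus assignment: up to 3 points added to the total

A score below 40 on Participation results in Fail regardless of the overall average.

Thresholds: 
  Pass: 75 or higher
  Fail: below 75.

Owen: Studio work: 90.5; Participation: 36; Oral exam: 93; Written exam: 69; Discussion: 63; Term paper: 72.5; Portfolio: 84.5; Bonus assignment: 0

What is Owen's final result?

Participation score 36 < 40: minimum not met.
Weighted total:
  Studio work 90.5 × 0.07 = 6.335
  Participation 36 × 0.09 = 3.24
  Oral exam 93 × 0.1 = 9.3
  Written exam 69 × 0.29 = 20.01
  Discussion 63 × 0.16 = 10.08
  Term paper 72.5 × 0.24 = 17.4
  Portfolio 84.5 × 0.05 = 4.225
Sum = 70.59
Bonus assignment: 70.59 + 0 = 70.59
Because the Participation minimum was not met, the result is Fail.

Fail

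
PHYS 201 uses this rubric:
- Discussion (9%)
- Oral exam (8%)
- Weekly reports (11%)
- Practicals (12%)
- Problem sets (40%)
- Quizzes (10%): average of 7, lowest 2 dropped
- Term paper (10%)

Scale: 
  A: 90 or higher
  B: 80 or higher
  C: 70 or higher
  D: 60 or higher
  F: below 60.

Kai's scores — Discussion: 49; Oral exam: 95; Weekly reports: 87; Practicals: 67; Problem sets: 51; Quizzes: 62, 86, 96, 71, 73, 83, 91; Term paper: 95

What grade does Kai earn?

D

Quizzes: drop 62, 71 → average of remaining 5 = 429/5 = 85.8
Weighted total:
  Discussion 49 × 0.09 = 4.41
  Oral exam 95 × 0.08 = 7.6
  Weekly reports 87 × 0.11 = 9.57
  Practicals 67 × 0.12 = 8.04
  Problem sets 51 × 0.4 = 20.4
  Quizzes 85.8 × 0.1 = 8.58
  Term paper 95 × 0.1 = 9.5
Sum = 68.1
68.1 is ≥ 60 and < 70 → D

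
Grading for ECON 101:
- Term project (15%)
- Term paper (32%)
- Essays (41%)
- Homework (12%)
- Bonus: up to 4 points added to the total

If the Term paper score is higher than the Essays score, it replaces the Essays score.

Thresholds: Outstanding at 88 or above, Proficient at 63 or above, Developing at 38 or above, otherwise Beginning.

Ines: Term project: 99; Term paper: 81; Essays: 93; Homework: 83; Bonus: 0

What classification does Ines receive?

Outstanding

Term paper (81) ≤ Essays (93), so Essays stays at 93.
Weighted total:
  Term project 99 × 0.15 = 14.85
  Term paper 81 × 0.32 = 25.92
  Essays 93 × 0.41 = 38.13
  Homework 83 × 0.12 = 9.96
Sum = 88.86
Bonus: 88.86 + 0 = 88.86
88.86 ≥ 88 → Outstanding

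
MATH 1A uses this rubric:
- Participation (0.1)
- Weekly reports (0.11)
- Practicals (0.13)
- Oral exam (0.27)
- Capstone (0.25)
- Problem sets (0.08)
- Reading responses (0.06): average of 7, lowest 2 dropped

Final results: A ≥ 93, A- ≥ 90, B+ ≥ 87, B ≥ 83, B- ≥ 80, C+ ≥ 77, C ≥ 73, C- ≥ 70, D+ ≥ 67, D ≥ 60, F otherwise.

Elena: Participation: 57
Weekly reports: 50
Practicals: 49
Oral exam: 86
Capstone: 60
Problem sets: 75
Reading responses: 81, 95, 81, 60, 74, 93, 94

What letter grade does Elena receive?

Reading responses: drop 60, 74 → average of remaining 5 = 444/5 = 88.8
Weighted total:
  Participation 57 × 0.1 = 5.7
  Weekly reports 50 × 0.11 = 5.5
  Practicals 49 × 0.13 = 6.37
  Oral exam 86 × 0.27 = 23.22
  Capstone 60 × 0.25 = 15
  Problem sets 75 × 0.08 = 6
  Reading responses 88.8 × 0.06 = 5.328
Sum = 67.118
67.118 is ≥ 67 and < 70 → D+

D+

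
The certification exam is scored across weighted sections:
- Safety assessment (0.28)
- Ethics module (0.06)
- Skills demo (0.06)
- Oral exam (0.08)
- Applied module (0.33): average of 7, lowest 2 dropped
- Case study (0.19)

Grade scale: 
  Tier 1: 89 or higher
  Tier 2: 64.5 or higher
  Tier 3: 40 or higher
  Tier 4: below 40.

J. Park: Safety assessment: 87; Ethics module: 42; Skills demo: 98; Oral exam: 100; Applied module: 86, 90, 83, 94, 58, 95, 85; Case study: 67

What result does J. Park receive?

Tier 2

Applied module: drop 58, 83 → average of remaining 5 = 450/5 = 90
Weighted total:
  Safety assessment 87 × 0.28 = 24.36
  Ethics module 42 × 0.06 = 2.52
  Skills demo 98 × 0.06 = 5.88
  Oral exam 100 × 0.08 = 8
  Applied module 90 × 0.33 = 29.7
  Case study 67 × 0.19 = 12.73
Sum = 83.19
83.19 is ≥ 64.5 and < 89 → Tier 2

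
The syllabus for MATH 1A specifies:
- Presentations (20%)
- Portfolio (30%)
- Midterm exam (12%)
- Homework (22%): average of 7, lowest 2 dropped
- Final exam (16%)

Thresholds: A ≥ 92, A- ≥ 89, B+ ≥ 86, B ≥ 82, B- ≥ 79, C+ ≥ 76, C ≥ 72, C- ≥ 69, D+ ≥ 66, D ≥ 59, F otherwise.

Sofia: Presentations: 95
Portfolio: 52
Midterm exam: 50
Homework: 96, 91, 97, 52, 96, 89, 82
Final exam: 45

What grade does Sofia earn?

Homework: drop 52, 82 → average of remaining 5 = 469/5 = 93.8
Weighted total:
  Presentations 95 × 0.2 = 19
  Portfolio 52 × 0.3 = 15.6
  Midterm exam 50 × 0.12 = 6
  Homework 93.8 × 0.22 = 20.636
  Final exam 45 × 0.16 = 7.2
Sum = 68.436
68.436 is ≥ 66 and < 69 → D+

D+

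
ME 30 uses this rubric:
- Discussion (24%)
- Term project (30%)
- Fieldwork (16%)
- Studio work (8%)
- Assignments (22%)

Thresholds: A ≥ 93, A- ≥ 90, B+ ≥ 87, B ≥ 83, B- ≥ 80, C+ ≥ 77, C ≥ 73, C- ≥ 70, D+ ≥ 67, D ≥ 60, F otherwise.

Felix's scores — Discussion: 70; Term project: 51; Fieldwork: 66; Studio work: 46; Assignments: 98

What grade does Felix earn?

D+

Weighted total:
  Discussion 70 × 0.24 = 16.8
  Term project 51 × 0.3 = 15.3
  Fieldwork 66 × 0.16 = 10.56
  Studio work 46 × 0.08 = 3.68
  Assignments 98 × 0.22 = 21.56
Sum = 67.9
67.9 is ≥ 67 and < 70 → D+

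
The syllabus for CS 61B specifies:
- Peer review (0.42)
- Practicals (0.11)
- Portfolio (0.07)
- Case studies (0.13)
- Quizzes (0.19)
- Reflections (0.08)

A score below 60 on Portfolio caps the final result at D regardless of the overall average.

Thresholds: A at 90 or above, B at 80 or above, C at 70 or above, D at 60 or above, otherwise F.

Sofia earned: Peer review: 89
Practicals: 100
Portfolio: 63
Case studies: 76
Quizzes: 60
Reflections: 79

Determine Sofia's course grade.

B

Portfolio score 63 ≥ 60: minimum met.
Weighted total:
  Peer review 89 × 0.42 = 37.38
  Practicals 100 × 0.11 = 11
  Portfolio 63 × 0.07 = 4.41
  Case studies 76 × 0.13 = 9.88
  Quizzes 60 × 0.19 = 11.4
  Reflections 79 × 0.08 = 6.32
Sum = 80.39
80.39 is ≥ 80 and < 90 → B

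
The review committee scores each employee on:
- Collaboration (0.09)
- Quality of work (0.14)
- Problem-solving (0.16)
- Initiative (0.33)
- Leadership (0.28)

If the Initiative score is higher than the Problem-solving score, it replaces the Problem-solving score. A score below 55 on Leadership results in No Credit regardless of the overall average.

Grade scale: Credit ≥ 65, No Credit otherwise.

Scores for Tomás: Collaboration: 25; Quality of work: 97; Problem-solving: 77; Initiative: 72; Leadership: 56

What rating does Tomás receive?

Initiative (72) ≤ Problem-solving (77), so Problem-solving stays at 77.
Leadership score 56 ≥ 55: minimum met.
Weighted total:
  Collaboration 25 × 0.09 = 2.25
  Quality of work 97 × 0.14 = 13.58
  Problem-solving 77 × 0.16 = 12.32
  Initiative 72 × 0.33 = 23.76
  Leadership 56 × 0.28 = 15.68
Sum = 67.59
67.59 ≥ 65 → Credit

Credit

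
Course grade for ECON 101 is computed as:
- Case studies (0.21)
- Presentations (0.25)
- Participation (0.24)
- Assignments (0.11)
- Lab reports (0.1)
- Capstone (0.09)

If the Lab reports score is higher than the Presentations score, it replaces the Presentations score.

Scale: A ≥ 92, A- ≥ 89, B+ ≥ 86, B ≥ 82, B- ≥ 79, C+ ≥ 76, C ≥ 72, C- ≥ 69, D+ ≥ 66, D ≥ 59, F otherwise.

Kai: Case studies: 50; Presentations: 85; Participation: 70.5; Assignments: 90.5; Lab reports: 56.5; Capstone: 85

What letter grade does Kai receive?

Lab reports (56.5) ≤ Presentations (85), so Presentations stays at 85.
Weighted total:
  Case studies 50 × 0.21 = 10.5
  Presentations 85 × 0.25 = 21.25
  Participation 70.5 × 0.24 = 16.92
  Assignments 90.5 × 0.11 = 9.955
  Lab reports 56.5 × 0.1 = 5.65
  Capstone 85 × 0.09 = 7.65
Sum = 71.925
71.925 is ≥ 69 and < 72 → C-

C-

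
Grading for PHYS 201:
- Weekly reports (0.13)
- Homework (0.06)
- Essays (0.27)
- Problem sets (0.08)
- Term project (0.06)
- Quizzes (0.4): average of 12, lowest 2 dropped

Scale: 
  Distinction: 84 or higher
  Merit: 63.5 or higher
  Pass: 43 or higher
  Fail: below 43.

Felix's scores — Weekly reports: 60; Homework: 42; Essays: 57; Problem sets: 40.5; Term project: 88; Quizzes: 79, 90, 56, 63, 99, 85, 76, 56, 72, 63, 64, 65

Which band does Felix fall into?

Merit

Quizzes: drop 56, 56 → average of remaining 10 = 756/10 = 75.6
Weighted total:
  Weekly reports 60 × 0.13 = 7.8
  Homework 42 × 0.06 = 2.52
  Essays 57 × 0.27 = 15.39
  Problem sets 40.5 × 0.08 = 3.24
  Term project 88 × 0.06 = 5.28
  Quizzes 75.6 × 0.4 = 30.24
Sum = 64.47
64.47 is ≥ 63.5 and < 84 → Merit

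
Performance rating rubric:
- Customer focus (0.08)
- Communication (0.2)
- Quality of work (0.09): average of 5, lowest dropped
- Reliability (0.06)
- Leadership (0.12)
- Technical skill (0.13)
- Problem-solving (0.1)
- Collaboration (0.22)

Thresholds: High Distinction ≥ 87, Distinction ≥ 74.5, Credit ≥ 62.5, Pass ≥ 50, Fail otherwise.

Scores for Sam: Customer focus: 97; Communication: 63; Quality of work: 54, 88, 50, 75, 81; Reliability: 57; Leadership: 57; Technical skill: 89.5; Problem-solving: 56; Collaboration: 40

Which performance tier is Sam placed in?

Quality of work: drop 50 → average of remaining 4 = 298/4 = 74.5
Weighted total:
  Customer focus 97 × 0.08 = 7.76
  Communication 63 × 0.2 = 12.6
  Quality of work 74.5 × 0.09 = 6.705
  Reliability 57 × 0.06 = 3.42
  Leadership 57 × 0.12 = 6.84
  Technical skill 89.5 × 0.13 = 11.635
  Problem-solving 56 × 0.1 = 5.6
  Collaboration 40 × 0.22 = 8.8
Sum = 63.36
63.36 is ≥ 62.5 and < 74.5 → Credit

Credit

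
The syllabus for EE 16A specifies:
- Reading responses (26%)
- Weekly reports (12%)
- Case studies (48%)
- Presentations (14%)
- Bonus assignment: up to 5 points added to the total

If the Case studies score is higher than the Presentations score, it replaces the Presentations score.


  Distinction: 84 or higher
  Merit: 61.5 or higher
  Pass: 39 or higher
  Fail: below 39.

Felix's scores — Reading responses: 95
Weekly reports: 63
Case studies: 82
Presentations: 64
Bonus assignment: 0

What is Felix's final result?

Case studies (82) > Presentations (64), so Presentations counts as 82.
Weighted total:
  Reading responses 95 × 0.26 = 24.7
  Weekly reports 63 × 0.12 = 7.56
  Case studies 82 × 0.48 = 39.36
  Presentations 82 × 0.14 = 11.48
Sum = 83.1
Bonus assignment: 83.1 + 0 = 83.1
83.1 is ≥ 61.5 and < 84 → Merit

Merit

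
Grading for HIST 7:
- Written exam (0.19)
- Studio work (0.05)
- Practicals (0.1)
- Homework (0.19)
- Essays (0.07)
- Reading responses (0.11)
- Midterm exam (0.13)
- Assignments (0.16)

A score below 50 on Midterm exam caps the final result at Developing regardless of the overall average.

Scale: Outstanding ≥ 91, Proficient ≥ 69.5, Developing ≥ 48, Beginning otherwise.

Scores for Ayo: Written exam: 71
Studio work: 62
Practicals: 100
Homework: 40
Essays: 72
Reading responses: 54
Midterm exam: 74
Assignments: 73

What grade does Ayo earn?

Midterm exam score 74 ≥ 50: minimum met.
Weighted total:
  Written exam 71 × 0.19 = 13.49
  Studio work 62 × 0.05 = 3.1
  Practicals 100 × 0.1 = 10
  Homework 40 × 0.19 = 7.6
  Essays 72 × 0.07 = 5.04
  Reading responses 54 × 0.11 = 5.94
  Midterm exam 74 × 0.13 = 9.62
  Assignments 73 × 0.16 = 11.68
Sum = 66.47
66.47 is ≥ 48 and < 69.5 → Developing

Developing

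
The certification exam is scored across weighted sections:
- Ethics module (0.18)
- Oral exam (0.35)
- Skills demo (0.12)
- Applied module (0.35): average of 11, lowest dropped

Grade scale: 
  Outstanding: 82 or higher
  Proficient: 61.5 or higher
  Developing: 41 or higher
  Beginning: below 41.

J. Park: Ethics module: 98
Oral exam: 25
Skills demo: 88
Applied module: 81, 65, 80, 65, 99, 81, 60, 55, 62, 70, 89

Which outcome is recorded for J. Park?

Applied module: drop 55 → average of remaining 10 = 752/10 = 75.2
Weighted total:
  Ethics module 98 × 0.18 = 17.64
  Oral exam 25 × 0.35 = 8.75
  Skills demo 88 × 0.12 = 10.56
  Applied module 75.2 × 0.35 = 26.32
Sum = 63.27
63.27 is ≥ 61.5 and < 82 → Proficient

Proficient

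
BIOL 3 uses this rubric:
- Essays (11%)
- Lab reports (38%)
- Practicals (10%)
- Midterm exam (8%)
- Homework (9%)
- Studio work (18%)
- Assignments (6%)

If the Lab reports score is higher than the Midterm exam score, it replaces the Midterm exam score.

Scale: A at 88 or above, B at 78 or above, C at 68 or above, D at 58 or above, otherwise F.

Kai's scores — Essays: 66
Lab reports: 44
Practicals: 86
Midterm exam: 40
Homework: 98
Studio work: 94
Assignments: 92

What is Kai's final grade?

Lab reports (44) > Midterm exam (40), so Midterm exam counts as 44.
Weighted total:
  Essays 66 × 0.11 = 7.26
  Lab reports 44 × 0.38 = 16.72
  Practicals 86 × 0.1 = 8.6
  Midterm exam 44 × 0.08 = 3.52
  Homework 98 × 0.09 = 8.82
  Studio work 94 × 0.18 = 16.92
  Assignments 92 × 0.06 = 5.52
Sum = 67.36
67.36 is ≥ 58 and < 68 → D

D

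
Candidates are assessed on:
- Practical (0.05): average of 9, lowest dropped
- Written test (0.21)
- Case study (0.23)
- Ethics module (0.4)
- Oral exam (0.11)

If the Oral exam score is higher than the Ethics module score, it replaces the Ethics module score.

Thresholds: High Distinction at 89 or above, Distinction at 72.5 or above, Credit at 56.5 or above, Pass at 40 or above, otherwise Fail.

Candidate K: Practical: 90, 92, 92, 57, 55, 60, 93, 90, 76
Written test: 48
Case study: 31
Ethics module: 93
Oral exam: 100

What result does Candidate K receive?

Credit

Practical: drop 55 → average of remaining 8 = 650/8 = 81.25
Oral exam (100) > Ethics module (93), so Ethics module counts as 100.
Weighted total:
  Practical 81.25 × 0.05 = 4.0625
  Written test 48 × 0.21 = 10.08
  Case study 31 × 0.23 = 7.13
  Ethics module 100 × 0.4 = 40
  Oral exam 100 × 0.11 = 11
Sum = 72.2725
72.2725 is ≥ 56.5 and < 72.5 → Credit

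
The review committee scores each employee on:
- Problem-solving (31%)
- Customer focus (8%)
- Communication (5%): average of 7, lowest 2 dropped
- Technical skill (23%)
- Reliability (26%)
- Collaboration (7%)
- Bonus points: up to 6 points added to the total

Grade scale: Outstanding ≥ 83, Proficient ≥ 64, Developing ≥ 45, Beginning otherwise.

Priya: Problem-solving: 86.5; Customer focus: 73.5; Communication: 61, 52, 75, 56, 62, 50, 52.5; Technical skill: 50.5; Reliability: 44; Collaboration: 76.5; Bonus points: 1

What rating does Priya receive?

Communication: drop 50, 52 → average of remaining 5 = 306.5/5 = 61.3
Weighted total:
  Problem-solving 86.5 × 0.31 = 26.815
  Customer focus 73.5 × 0.08 = 5.88
  Communication 61.3 × 0.05 = 3.065
  Technical skill 50.5 × 0.23 = 11.615
  Reliability 44 × 0.26 = 11.44
  Collaboration 76.5 × 0.07 = 5.355
Sum = 64.17
Bonus points: 64.17 + 1 = 65.17
65.17 is ≥ 64 and < 83 → Proficient

Proficient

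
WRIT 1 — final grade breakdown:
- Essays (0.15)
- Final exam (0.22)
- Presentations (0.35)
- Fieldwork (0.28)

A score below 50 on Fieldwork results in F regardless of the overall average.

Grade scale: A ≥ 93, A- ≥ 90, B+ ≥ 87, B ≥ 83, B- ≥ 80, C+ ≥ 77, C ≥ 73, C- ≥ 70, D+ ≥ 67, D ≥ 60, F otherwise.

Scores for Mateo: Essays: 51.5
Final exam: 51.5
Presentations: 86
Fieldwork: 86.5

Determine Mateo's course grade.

Fieldwork score 86.5 ≥ 50: minimum met.
Weighted total:
  Essays 51.5 × 0.15 = 7.725
  Final exam 51.5 × 0.22 = 11.33
  Presentations 86 × 0.35 = 30.1
  Fieldwork 86.5 × 0.28 = 24.22
Sum = 73.375
73.375 is ≥ 73 and < 77 → C

C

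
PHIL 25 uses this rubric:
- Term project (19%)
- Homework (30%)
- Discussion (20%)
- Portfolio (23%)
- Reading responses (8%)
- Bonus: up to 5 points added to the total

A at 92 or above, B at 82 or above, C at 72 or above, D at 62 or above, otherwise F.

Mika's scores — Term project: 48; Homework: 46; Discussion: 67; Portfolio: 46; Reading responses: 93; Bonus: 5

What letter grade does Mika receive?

Weighted total:
  Term project 48 × 0.19 = 9.12
  Homework 46 × 0.3 = 13.8
  Discussion 67 × 0.2 = 13.4
  Portfolio 46 × 0.23 = 10.58
  Reading responses 93 × 0.08 = 7.44
Sum = 54.34
Bonus: 54.34 + 5 = 59.34
59.34 < 62 → F

F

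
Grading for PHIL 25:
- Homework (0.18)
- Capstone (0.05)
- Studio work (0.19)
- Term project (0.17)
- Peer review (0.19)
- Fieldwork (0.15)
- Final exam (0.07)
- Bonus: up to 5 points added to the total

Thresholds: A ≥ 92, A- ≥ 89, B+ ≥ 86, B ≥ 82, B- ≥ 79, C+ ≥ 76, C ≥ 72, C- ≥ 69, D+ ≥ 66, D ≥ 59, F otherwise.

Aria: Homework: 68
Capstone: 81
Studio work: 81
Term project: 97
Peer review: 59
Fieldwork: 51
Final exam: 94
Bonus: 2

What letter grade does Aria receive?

Weighted total:
  Homework 68 × 0.18 = 12.24
  Capstone 81 × 0.05 = 4.05
  Studio work 81 × 0.19 = 15.39
  Term project 97 × 0.17 = 16.49
  Peer review 59 × 0.19 = 11.21
  Fieldwork 51 × 0.15 = 7.65
  Final exam 94 × 0.07 = 6.58
Sum = 73.61
Bonus: 73.61 + 2 = 75.61
75.61 is ≥ 72 and < 76 → C

C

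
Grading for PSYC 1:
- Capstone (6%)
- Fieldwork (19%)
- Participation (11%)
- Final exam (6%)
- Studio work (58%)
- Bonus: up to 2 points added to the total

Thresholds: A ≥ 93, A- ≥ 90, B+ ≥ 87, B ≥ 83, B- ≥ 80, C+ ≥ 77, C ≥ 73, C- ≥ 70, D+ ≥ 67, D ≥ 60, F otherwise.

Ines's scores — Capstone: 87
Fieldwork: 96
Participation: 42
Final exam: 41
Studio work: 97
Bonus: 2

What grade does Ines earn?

Weighted total:
  Capstone 87 × 0.06 = 5.22
  Fieldwork 96 × 0.19 = 18.24
  Participation 42 × 0.11 = 4.62
  Final exam 41 × 0.06 = 2.46
  Studio work 97 × 0.58 = 56.26
Sum = 86.8
Bonus: 86.8 + 2 = 88.8
88.8 is ≥ 87 and < 90 → B+

B+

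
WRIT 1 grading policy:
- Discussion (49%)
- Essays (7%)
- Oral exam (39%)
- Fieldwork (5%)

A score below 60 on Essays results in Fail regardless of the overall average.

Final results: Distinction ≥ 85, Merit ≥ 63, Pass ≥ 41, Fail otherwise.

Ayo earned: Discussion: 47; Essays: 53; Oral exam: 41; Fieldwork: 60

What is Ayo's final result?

Essays score 53 < 60: minimum not met.
Weighted total:
  Discussion 47 × 0.49 = 23.03
  Essays 53 × 0.07 = 3.71
  Oral exam 41 × 0.39 = 15.99
  Fieldwork 60 × 0.05 = 3
Sum = 45.73
Because the Essays minimum was not met, the result is Fail.

Fail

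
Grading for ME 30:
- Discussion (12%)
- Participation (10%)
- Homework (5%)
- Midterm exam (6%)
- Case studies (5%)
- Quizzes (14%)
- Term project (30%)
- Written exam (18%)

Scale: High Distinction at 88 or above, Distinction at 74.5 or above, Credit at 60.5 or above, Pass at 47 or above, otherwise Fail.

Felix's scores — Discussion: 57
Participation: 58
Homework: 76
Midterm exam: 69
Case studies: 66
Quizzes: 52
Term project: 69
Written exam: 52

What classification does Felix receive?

Credit

Weighted total:
  Discussion 57 × 0.12 = 6.84
  Participation 58 × 0.1 = 5.8
  Homework 76 × 0.05 = 3.8
  Midterm exam 69 × 0.06 = 4.14
  Case studies 66 × 0.05 = 3.3
  Quizzes 52 × 0.14 = 7.28
  Term project 69 × 0.3 = 20.7
  Written exam 52 × 0.18 = 9.36
Sum = 61.22
61.22 is ≥ 60.5 and < 74.5 → Credit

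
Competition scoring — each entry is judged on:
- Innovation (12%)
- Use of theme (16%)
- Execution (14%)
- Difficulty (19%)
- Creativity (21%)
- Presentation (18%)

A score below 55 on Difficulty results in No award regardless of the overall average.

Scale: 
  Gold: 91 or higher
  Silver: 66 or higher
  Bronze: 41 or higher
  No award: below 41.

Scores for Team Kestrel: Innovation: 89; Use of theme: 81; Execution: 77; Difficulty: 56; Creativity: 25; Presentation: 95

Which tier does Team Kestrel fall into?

Silver

Difficulty score 56 ≥ 55: minimum met.
Weighted total:
  Innovation 89 × 0.12 = 10.68
  Use of theme 81 × 0.16 = 12.96
  Execution 77 × 0.14 = 10.78
  Difficulty 56 × 0.19 = 10.64
  Creativity 25 × 0.21 = 5.25
  Presentation 95 × 0.18 = 17.1
Sum = 67.41
67.41 is ≥ 66 and < 91 → Silver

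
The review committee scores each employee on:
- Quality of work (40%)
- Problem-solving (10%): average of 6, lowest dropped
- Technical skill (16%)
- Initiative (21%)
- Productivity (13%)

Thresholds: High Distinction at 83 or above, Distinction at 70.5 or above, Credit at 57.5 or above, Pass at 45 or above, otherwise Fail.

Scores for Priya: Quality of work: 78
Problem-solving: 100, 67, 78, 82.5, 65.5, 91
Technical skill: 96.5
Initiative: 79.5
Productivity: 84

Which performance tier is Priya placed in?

Distinction

Problem-solving: drop 65.5 → average of remaining 5 = 418.5/5 = 83.7
Weighted total:
  Quality of work 78 × 0.4 = 31.2
  Problem-solving 83.7 × 0.1 = 8.37
  Technical skill 96.5 × 0.16 = 15.44
  Initiative 79.5 × 0.21 = 16.695
  Productivity 84 × 0.13 = 10.92
Sum = 82.625
82.625 is ≥ 70.5 and < 83 → Distinction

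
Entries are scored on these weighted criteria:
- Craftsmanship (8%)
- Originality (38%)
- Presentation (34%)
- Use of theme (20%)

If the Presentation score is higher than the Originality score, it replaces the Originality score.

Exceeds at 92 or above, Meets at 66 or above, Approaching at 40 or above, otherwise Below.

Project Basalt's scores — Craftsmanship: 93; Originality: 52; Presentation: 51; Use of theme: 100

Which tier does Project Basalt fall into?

Approaching

Presentation (51) ≤ Originality (52), so Originality stays at 52.
Weighted total:
  Craftsmanship 93 × 0.08 = 7.44
  Originality 52 × 0.38 = 19.76
  Presentation 51 × 0.34 = 17.34
  Use of theme 100 × 0.2 = 20
Sum = 64.54
64.54 is ≥ 40 and < 66 → Approaching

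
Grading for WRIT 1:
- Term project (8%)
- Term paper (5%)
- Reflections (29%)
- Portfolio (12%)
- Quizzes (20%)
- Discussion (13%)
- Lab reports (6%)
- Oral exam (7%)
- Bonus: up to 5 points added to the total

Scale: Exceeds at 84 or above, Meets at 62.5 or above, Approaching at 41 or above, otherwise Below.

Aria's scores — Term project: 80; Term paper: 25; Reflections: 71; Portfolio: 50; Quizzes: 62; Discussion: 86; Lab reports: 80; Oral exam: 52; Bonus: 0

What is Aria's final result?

Weighted total:
  Term project 80 × 0.08 = 6.4
  Term paper 25 × 0.05 = 1.25
  Reflections 71 × 0.29 = 20.59
  Portfolio 50 × 0.12 = 6
  Quizzes 62 × 0.2 = 12.4
  Discussion 86 × 0.13 = 11.18
  Lab reports 80 × 0.06 = 4.8
  Oral exam 52 × 0.07 = 3.64
Sum = 66.26
Bonus: 66.26 + 0 = 66.26
66.26 is ≥ 62.5 and < 84 → Meets

Meets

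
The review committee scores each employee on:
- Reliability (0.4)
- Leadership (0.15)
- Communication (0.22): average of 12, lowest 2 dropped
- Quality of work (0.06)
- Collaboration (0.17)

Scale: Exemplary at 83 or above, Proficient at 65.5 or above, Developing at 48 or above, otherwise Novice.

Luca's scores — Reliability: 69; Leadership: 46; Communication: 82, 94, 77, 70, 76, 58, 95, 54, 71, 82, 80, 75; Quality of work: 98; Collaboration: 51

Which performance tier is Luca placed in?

Communication: drop 54, 58 → average of remaining 10 = 802/10 = 80.2
Weighted total:
  Reliability 69 × 0.4 = 27.6
  Leadership 46 × 0.15 = 6.9
  Communication 80.2 × 0.22 = 17.644
  Quality of work 98 × 0.06 = 5.88
  Collaboration 51 × 0.17 = 8.67
Sum = 66.694
66.694 is ≥ 65.5 and < 83 → Proficient

Proficient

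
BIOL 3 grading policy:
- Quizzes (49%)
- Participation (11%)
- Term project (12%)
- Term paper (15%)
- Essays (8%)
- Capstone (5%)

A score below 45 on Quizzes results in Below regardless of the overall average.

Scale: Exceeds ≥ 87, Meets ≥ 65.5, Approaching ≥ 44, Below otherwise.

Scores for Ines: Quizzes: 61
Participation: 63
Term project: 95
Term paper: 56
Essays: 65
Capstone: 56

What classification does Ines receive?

Approaching

Quizzes score 61 ≥ 45: minimum met.
Weighted total:
  Quizzes 61 × 0.49 = 29.89
  Participation 63 × 0.11 = 6.93
  Term project 95 × 0.12 = 11.4
  Term paper 56 × 0.15 = 8.4
  Essays 65 × 0.08 = 5.2
  Capstone 56 × 0.05 = 2.8
Sum = 64.62
64.62 is ≥ 44 and < 65.5 → Approaching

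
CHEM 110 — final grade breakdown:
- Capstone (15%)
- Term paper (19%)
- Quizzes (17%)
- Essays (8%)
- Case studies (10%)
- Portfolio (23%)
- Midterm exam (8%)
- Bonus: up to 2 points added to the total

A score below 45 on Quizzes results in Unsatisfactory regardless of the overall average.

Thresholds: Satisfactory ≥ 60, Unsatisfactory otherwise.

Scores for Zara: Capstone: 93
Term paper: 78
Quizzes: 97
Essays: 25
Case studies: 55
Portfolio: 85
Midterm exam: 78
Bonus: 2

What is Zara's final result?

Quizzes score 97 ≥ 45: minimum met.
Weighted total:
  Capstone 93 × 0.15 = 13.95
  Term paper 78 × 0.19 = 14.82
  Quizzes 97 × 0.17 = 16.49
  Essays 25 × 0.08 = 2
  Case studies 55 × 0.1 = 5.5
  Portfolio 85 × 0.23 = 19.55
  Midterm exam 78 × 0.08 = 6.24
Sum = 78.55
Bonus: 78.55 + 2 = 80.55
80.55 ≥ 60 → Satisfactory

Satisfactory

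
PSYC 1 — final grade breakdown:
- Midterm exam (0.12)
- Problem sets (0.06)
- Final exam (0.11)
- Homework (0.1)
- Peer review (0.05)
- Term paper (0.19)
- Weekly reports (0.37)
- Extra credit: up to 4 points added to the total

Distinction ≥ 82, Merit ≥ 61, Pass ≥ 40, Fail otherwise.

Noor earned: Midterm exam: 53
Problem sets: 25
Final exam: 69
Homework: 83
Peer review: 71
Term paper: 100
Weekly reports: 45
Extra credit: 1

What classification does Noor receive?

Merit

Weighted total:
  Midterm exam 53 × 0.12 = 6.36
  Problem sets 25 × 0.06 = 1.5
  Final exam 69 × 0.11 = 7.59
  Homework 83 × 0.1 = 8.3
  Peer review 71 × 0.05 = 3.55
  Term paper 100 × 0.19 = 19
  Weekly reports 45 × 0.37 = 16.65
Sum = 62.95
Extra credit: 62.95 + 1 = 63.95
63.95 is ≥ 61 and < 82 → Merit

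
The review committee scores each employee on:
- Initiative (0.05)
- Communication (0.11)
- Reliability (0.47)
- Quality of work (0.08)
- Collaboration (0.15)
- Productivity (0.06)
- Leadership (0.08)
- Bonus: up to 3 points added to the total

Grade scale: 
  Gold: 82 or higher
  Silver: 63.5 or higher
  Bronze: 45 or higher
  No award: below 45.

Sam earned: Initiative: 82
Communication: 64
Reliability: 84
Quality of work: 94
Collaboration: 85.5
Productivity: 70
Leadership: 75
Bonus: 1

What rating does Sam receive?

Gold

Weighted total:
  Initiative 82 × 0.05 = 4.1
  Communication 64 × 0.11 = 7.04
  Reliability 84 × 0.47 = 39.48
  Quality of work 94 × 0.08 = 7.52
  Collaboration 85.5 × 0.15 = 12.825
  Productivity 70 × 0.06 = 4.2
  Leadership 75 × 0.08 = 6
Sum = 81.165
Bonus: 81.165 + 1 = 82.165
82.165 ≥ 82 → Gold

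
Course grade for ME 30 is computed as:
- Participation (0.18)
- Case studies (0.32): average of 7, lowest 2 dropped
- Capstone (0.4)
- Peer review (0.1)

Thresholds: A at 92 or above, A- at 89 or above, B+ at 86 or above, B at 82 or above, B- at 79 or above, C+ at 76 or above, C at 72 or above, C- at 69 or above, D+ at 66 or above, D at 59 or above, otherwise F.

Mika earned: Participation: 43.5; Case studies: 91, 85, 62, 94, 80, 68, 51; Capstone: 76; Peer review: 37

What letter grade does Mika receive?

Case studies: drop 51, 62 → average of remaining 5 = 418/5 = 83.6
Weighted total:
  Participation 43.5 × 0.18 = 7.83
  Case studies 83.6 × 0.32 = 26.752
  Capstone 76 × 0.4 = 30.4
  Peer review 37 × 0.1 = 3.7
Sum = 68.682
68.682 is ≥ 66 and < 69 → D+

D+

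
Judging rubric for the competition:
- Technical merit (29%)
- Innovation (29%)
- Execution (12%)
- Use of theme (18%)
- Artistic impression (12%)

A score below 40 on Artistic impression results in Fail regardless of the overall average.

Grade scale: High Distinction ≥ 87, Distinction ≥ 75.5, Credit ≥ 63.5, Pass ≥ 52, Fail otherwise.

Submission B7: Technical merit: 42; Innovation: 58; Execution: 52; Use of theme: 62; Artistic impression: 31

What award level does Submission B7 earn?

Fail

Artistic impression score 31 < 40: minimum not met.
Weighted total:
  Technical merit 42 × 0.29 = 12.18
  Innovation 58 × 0.29 = 16.82
  Execution 52 × 0.12 = 6.24
  Use of theme 62 × 0.18 = 11.16
  Artistic impression 31 × 0.12 = 3.72
Sum = 50.12
Because the Artistic impression minimum was not met, the result is Fail.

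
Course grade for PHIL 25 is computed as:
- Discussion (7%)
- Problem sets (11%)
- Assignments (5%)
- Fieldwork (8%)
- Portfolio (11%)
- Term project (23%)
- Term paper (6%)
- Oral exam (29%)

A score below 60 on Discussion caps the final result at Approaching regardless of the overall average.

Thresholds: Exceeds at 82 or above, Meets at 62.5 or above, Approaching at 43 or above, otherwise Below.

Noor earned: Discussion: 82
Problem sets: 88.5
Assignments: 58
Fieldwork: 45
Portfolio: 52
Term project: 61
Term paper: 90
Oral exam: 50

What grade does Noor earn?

Approaching

Discussion score 82 ≥ 60: minimum met.
Weighted total:
  Discussion 82 × 0.07 = 5.74
  Problem sets 88.5 × 0.11 = 9.735
  Assignments 58 × 0.05 = 2.9
  Fieldwork 45 × 0.08 = 3.6
  Portfolio 52 × 0.11 = 5.72
  Term project 61 × 0.23 = 14.03
  Term paper 90 × 0.06 = 5.4
  Oral exam 50 × 0.29 = 14.5
Sum = 61.625
61.625 is ≥ 43 and < 62.5 → Approaching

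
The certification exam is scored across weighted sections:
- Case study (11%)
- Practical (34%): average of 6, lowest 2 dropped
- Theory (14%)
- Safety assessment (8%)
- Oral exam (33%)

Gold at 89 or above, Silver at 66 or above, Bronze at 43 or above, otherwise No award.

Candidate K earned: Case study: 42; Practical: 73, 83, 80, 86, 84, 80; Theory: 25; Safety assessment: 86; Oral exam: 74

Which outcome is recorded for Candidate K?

Practical: drop 73, 80 → average of remaining 4 = 333/4 = 83.25
Weighted total:
  Case study 42 × 0.11 = 4.62
  Practical 83.25 × 0.34 = 28.305
  Theory 25 × 0.14 = 3.5
  Safety assessment 86 × 0.08 = 6.88
  Oral exam 74 × 0.33 = 24.42
Sum = 67.725
67.725 is ≥ 66 and < 89 → Silver

Silver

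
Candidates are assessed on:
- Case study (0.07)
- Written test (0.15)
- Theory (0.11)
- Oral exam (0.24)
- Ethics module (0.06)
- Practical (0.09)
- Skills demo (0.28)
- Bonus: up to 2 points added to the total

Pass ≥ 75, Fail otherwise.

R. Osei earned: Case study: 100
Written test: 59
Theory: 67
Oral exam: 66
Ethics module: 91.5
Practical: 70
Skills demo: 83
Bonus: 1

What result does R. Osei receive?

Weighted total:
  Case study 100 × 0.07 = 7
  Written test 59 × 0.15 = 8.85
  Theory 67 × 0.11 = 7.37
  Oral exam 66 × 0.24 = 15.84
  Ethics module 91.5 × 0.06 = 5.49
  Practical 70 × 0.09 = 6.3
  Skills demo 83 × 0.28 = 23.24
Sum = 74.09
Bonus: 74.09 + 1 = 75.09
75.09 ≥ 75 → Pass

Pass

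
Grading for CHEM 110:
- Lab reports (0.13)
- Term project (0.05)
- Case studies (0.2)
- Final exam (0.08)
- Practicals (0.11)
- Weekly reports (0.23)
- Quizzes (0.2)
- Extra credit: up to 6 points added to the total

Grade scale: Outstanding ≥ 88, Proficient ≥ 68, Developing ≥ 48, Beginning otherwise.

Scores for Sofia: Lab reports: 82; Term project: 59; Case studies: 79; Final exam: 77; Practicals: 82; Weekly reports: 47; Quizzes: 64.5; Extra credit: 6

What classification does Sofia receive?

Proficient

Weighted total:
  Lab reports 82 × 0.13 = 10.66
  Term project 59 × 0.05 = 2.95
  Case studies 79 × 0.2 = 15.8
  Final exam 77 × 0.08 = 6.16
  Practicals 82 × 0.11 = 9.02
  Weekly reports 47 × 0.23 = 10.81
  Quizzes 64.5 × 0.2 = 12.9
Sum = 68.3
Extra credit: 68.3 + 6 = 74.3
74.3 is ≥ 68 and < 88 → Proficient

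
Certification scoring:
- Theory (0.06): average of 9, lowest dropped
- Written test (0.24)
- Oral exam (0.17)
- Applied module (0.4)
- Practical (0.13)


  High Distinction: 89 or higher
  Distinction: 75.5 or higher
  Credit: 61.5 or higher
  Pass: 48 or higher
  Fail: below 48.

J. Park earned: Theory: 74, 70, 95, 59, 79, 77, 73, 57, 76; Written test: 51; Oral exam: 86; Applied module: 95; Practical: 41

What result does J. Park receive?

Credit

Theory: drop 57 → average of remaining 8 = 603/8 = 75.375
Weighted total:
  Theory 75.375 × 0.06 = 4.5225
  Written test 51 × 0.24 = 12.24
  Oral exam 86 × 0.17 = 14.62
  Applied module 95 × 0.4 = 38
  Practical 41 × 0.13 = 5.33
Sum = 74.7125
74.7125 is ≥ 61.5 and < 75.5 → Credit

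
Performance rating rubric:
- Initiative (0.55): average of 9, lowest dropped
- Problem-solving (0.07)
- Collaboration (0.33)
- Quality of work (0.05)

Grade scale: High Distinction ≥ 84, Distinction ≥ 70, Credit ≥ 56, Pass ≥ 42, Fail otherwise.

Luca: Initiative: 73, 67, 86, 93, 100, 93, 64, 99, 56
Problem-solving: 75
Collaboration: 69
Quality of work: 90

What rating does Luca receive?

Initiative: drop 56 → average of remaining 8 = 675/8 = 84.375
Weighted total:
  Initiative 84.375 × 0.55 = 46.40625
  Problem-solving 75 × 0.07 = 5.25
  Collaboration 69 × 0.33 = 22.77
  Quality of work 90 × 0.05 = 4.5
Sum = 78.92625
78.92625 is ≥ 70 and < 84 → Distinction

Distinction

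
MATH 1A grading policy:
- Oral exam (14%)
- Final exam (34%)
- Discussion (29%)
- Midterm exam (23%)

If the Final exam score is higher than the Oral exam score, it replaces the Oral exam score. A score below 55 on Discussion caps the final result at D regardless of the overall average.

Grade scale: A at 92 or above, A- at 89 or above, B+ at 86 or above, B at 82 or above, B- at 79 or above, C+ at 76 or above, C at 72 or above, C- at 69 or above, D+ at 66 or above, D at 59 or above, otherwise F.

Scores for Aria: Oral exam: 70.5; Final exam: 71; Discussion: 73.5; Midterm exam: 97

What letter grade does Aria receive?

Final exam (71) > Oral exam (70.5), so Oral exam counts as 71.
Discussion score 73.5 ≥ 55: minimum met.
Weighted total:
  Oral exam 71 × 0.14 = 9.94
  Final exam 71 × 0.34 = 24.14
  Discussion 73.5 × 0.29 = 21.315
  Midterm exam 97 × 0.23 = 22.31
Sum = 77.705
77.705 is ≥ 76 and < 79 → C+

C+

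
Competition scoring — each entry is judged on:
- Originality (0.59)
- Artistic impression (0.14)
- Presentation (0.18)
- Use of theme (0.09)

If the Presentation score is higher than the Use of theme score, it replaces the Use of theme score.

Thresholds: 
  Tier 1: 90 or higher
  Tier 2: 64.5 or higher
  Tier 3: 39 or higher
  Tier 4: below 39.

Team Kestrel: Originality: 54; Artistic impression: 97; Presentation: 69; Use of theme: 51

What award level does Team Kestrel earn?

Tier 3

Presentation (69) > Use of theme (51), so Use of theme counts as 69.
Weighted total:
  Originality 54 × 0.59 = 31.86
  Artistic impression 97 × 0.14 = 13.58
  Presentation 69 × 0.18 = 12.42
  Use of theme 69 × 0.09 = 6.21
Sum = 64.07
64.07 is ≥ 39 and < 64.5 → Tier 3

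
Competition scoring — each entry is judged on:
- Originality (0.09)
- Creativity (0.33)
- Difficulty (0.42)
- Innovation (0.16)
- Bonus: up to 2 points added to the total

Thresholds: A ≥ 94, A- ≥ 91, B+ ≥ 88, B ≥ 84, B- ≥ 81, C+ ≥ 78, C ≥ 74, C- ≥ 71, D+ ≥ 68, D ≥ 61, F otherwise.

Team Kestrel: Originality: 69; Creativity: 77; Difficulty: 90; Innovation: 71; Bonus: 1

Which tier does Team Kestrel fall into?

B-

Weighted total:
  Originality 69 × 0.09 = 6.21
  Creativity 77 × 0.33 = 25.41
  Difficulty 90 × 0.42 = 37.8
  Innovation 71 × 0.16 = 11.36
Sum = 80.78
Bonus: 80.78 + 1 = 81.78
81.78 is ≥ 81 and < 84 → B-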